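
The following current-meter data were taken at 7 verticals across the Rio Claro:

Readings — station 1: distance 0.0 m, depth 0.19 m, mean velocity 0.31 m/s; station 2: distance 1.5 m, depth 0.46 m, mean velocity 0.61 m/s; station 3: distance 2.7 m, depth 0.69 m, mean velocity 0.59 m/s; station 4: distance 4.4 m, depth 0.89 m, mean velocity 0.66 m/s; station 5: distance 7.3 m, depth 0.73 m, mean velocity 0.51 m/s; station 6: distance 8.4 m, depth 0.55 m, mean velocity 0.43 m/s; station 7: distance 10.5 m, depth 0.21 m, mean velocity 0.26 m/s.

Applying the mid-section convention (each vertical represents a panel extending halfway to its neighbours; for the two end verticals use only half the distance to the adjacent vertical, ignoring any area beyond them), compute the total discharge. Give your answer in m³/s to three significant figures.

3.54 m³/s

w_1 = (1.5 − 0.0)/2 = 0.75 m; q_1 = 0.31 × 0.19 × 0.75 = 0.04418 m³/s
w_2 = (2.7 − 0.0)/2 = 1.35 m; q_2 = 0.61 × 0.46 × 1.35 = 0.3788 m³/s
w_3 = (4.4 − 1.5)/2 = 1.45 m; q_3 = 0.59 × 0.69 × 1.45 = 0.5903 m³/s
w_4 = (7.3 − 2.7)/2 = 2.3 m; q_4 = 0.66 × 0.89 × 2.3 = 1.351 m³/s
w_5 = (8.4 − 4.4)/2 = 2 m; q_5 = 0.51 × 0.73 × 2 = 0.7446 m³/s
w_6 = (10.5 − 7.3)/2 = 1.6 m; q_6 = 0.43 × 0.55 × 1.6 = 0.3784 m³/s
w_7 = (10.5 − 8.4)/2 = 1.05 m; q_7 = 0.26 × 0.21 × 1.05 = 0.05733 m³/s
Q = Σ qᵢ = 3.545 m³/s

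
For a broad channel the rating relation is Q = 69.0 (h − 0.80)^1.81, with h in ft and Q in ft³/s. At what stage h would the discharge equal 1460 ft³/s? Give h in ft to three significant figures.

h − h₀ = (Q/C)^(1/b) = (1460/69.0)^(1/1.81) = 5.399 ft
h = 0.80 + 5.399 = 6.199 ft

6.20 ft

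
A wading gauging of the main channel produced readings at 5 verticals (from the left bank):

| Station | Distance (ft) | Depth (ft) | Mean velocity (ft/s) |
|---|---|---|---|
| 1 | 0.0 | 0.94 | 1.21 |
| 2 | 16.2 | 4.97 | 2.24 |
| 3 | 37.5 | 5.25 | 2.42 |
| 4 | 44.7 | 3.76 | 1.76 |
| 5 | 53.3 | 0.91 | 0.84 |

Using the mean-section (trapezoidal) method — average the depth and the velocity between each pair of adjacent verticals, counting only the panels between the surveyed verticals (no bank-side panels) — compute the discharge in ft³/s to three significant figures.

Panel 1-2: Δb = 16.2 ft, d̄ = (0.94+4.97)/2 = 2.955, v̄ = (1.21+2.24)/2 = 1.725 → q = 16.2×2.955×1.725 = 82.58 ft³/s
Panel 2-3: Δb = 21.3 ft, d̄ = (4.97+5.25)/2 = 5.11, v̄ = (2.24+2.42)/2 = 2.33 → q = 21.3×5.11×2.33 = 253.6 ft³/s
Panel 3-4: Δb = 7.2 ft, d̄ = (5.25+3.76)/2 = 4.505, v̄ = (2.42+1.76)/2 = 2.09 → q = 7.2×4.505×2.09 = 67.79 ft³/s
Panel 4-5: Δb = 8.6 ft, d̄ = (3.76+0.91)/2 = 2.335, v̄ = (1.76+0.84)/2 = 1.3 → q = 8.6×2.335×1.3 = 26.11 ft³/s
Q = Σ q = 430.1 ft³/s

430 ft³/s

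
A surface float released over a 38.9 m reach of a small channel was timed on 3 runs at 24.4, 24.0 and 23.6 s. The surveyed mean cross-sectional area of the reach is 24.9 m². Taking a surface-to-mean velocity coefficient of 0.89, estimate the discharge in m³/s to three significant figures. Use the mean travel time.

35.9 m³/s

t̄ = (24.4 + 24.0 + 23.6) / 3 = 24 s
v_surface = L / t̄ = 38.9 / 24 = 1.621 m/s
v_mean = 0.89 × 1.621 = 1.443 m/s
Q = A × v_mean = 24.9 × 1.443 = 35.92 m³/s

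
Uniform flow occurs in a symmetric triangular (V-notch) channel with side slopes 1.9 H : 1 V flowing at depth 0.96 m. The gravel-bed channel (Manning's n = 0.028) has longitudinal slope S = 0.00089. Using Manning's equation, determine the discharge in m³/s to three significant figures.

A = z·y² = 1.9×0.96² = 1.751 m²
P = 2y√(1+z²) = 2×0.96×√(1+1.9²) = 4.122 m
R = A/P = 1.751/4.122 = 0.4248 m
Q = (1/n)·A·R^(2/3)·S^(1/2) = (1/0.028) × 1.751 × 0.4248^(2/3) × 0.00089^(1/2) = 1.054 m³/s

1.05 m³/s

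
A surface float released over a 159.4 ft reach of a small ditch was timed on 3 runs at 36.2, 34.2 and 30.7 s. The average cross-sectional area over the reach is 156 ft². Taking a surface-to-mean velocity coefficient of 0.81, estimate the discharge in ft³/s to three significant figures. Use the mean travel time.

t̄ = (36.2 + 34.2 + 30.7) / 3 = 33.7 s
v_surface = L / t̄ = 159.4 / 33.7 = 4.730 ft/s
v_mean = 0.81 × 4.730 = 3.831 ft/s
Q = A × v_mean = 156 × 3.831 = 597.7 ft³/s

598 ft³/s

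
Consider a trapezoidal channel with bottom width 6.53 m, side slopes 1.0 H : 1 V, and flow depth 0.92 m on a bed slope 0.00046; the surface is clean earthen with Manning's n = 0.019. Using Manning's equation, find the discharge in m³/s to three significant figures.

6.39 m³/s

A = (b + z·y)·y = (6.53 + 1.0×0.92)×0.92 = 6.854 m²
P = b + 2y√(1+z²) = 6.53 + 2×0.92×√(1+1.0²) = 9.132 m
R = A/P = 6.854/9.132 = 0.7505 m
Q = (1/n)·A·R^(2/3)·S^(1/2) = (1/0.019) × 6.854 × 0.7505^(2/3) × 0.00046^(1/2) = 6.390 m³/s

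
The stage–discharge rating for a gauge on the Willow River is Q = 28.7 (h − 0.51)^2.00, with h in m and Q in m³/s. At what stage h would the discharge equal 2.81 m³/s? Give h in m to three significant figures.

h − h₀ = (Q/C)^(1/b) = (2.81/28.7)^(1/2.00) = 0.3129 m
h = 0.51 + 0.3129 = 0.8229 m

0.823 m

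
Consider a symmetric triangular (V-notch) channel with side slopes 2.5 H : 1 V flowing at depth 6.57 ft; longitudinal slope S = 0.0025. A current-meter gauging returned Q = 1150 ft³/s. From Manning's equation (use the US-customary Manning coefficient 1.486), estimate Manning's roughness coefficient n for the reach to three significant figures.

0.0147

A = z·y² = 2.5×6.57² = 107.9 ft²
P = 2y√(1+z²) = 2×6.57×√(1+2.5²) = 35.38 ft
R = A/P = 107.9/35.38 = 3.050 ft
n = (1.486/Q)·A·R^(2/3)·S^(1/2) = (1.486/1150) × 107.9 × 2.103 × 0.05000 = 0.01466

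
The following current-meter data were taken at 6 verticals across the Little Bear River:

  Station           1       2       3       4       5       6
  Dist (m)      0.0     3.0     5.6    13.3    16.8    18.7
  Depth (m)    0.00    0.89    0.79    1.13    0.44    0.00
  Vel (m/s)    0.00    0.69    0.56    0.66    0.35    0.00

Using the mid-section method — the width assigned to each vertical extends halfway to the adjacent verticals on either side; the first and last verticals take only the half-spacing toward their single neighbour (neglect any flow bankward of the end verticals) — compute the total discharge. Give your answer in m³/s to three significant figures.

w_2 = (5.6 − 0.0)/2 = 2.8 m; q_2 = 0.69 × 0.89 × 2.8 = 1.719 m³/s
w_3 = (13.3 − 3.0)/2 = 5.15 m; q_3 = 0.56 × 0.79 × 5.15 = 2.278 m³/s
w_4 = (16.8 − 5.6)/2 = 5.6 m; q_4 = 0.66 × 1.13 × 5.6 = 4.176 m³/s
w_5 = (18.7 − 13.3)/2 = 2.7 m; q_5 = 0.35 × 0.44 × 2.7 = 0.4158 m³/s
Stations 1, 6 contribute zero (depth or velocity is 0).
Q = Σ qᵢ = 8.590 m³/s

8.59 m³/s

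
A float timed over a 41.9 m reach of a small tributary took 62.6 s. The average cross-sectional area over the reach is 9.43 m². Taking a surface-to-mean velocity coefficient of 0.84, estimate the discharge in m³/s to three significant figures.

v_surface = L / t̄ = 41.9 / 62.6 = 0.6693 m/s
v_mean = 0.84 × 0.6693 = 0.5622 m/s
Q = A × v_mean = 9.43 × 0.5622 = 5.302 m³/s

5.30 m³/s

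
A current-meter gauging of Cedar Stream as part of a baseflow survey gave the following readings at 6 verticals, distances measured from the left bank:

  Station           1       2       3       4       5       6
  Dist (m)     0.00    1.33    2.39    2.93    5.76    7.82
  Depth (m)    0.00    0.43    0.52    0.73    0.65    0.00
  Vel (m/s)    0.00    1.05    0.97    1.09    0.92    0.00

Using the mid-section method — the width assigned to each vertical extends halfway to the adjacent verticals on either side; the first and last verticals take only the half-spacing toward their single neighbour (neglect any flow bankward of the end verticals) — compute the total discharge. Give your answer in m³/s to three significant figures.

3.75 m³/s

w_2 = (2.39 − 0.00)/2 = 1.195 m; q_2 = 1.05 × 0.43 × 1.195 = 0.5395 m³/s
w_3 = (2.93 − 1.33)/2 = 0.8 m; q_3 = 0.97 × 0.52 × 0.8 = 0.4035 m³/s
w_4 = (5.76 − 2.39)/2 = 1.685 m; q_4 = 1.09 × 0.73 × 1.685 = 1.341 m³/s
w_5 = (7.82 − 2.93)/2 = 2.445 m; q_5 = 0.92 × 0.65 × 2.445 = 1.462 m³/s
Stations 1, 6 contribute zero (depth or velocity is 0).
Q = Σ qᵢ = 3.746 m³/s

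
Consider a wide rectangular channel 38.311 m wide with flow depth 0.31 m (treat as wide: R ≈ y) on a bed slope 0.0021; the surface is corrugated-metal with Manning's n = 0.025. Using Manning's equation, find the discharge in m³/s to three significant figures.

9.97 m³/s

A = b·y = 38.311 × 0.31 = 11.88 m²
Wide channel: R ≈ y = 0.31 m
Q = (1/n)·A·R^(2/3)·S^(1/2) = (1/0.025) × 11.88 × 0.3100^(2/3) × 0.0021^(1/2) = 9.972 m³/s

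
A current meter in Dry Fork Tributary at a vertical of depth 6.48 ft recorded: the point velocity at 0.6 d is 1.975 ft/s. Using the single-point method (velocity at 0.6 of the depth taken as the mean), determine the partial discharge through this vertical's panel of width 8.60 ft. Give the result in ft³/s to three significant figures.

v̄ = v₀.₆ = 1.975 ft/s
q = v̄ × d × w = 1.975 × 6.48 × 8.60 = 110.1 ft³/s

110 ft³/s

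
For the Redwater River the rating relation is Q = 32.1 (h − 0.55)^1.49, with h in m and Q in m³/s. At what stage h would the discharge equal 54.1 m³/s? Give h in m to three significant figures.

h − h₀ = (Q/C)^(1/b) = (54.1/32.1)^(1/1.49) = 1.420 m
h = 0.55 + 1.420 = 1.970 m

1.97 m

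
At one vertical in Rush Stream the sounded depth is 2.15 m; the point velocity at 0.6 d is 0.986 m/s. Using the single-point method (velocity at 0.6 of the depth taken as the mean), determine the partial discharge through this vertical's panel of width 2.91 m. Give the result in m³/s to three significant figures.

6.17 m³/s

v̄ = v₀.₆ = 0.986 m/s
q = v̄ × d × w = 0.9860 × 2.15 × 2.91 = 6.169 m³/s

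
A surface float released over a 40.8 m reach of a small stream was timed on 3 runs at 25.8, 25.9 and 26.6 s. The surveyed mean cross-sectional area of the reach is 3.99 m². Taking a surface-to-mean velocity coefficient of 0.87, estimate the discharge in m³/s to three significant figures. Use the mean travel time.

t̄ = (25.8 + 25.9 + 26.6) / 3 = 26.1 s
v_surface = L / t̄ = 40.8 / 26.1 = 1.563 m/s
v_mean = 0.87 × 1.563 = 1.360 m/s
Q = A × v_mean = 3.99 × 1.360 = 5.426 m³/s

5.43 m³/s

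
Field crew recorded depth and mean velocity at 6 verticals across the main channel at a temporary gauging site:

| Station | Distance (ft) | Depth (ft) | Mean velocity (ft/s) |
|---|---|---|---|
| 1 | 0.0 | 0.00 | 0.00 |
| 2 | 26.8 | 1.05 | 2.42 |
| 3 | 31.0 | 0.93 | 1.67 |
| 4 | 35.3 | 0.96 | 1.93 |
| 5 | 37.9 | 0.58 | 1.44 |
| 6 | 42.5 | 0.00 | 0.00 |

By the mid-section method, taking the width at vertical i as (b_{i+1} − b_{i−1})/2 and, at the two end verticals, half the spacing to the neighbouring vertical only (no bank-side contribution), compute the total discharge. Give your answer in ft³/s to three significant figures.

55.4 ft³/s

w_2 = (31.0 − 0.0)/2 = 15.5 ft; q_2 = 2.42 × 1.05 × 15.5 = 39.39 ft³/s
w_3 = (35.3 − 26.8)/2 = 4.25 ft; q_3 = 1.67 × 0.93 × 4.25 = 6.601 ft³/s
w_4 = (37.9 − 31.0)/2 = 3.45 ft; q_4 = 1.93 × 0.96 × 3.45 = 6.392 ft³/s
w_5 = (42.5 − 35.3)/2 = 3.6 ft; q_5 = 1.44 × 0.58 × 3.6 = 3.007 ft³/s
Stations 1, 6 contribute zero (depth or velocity is 0).
Q = Σ qᵢ = 55.39 ft³/s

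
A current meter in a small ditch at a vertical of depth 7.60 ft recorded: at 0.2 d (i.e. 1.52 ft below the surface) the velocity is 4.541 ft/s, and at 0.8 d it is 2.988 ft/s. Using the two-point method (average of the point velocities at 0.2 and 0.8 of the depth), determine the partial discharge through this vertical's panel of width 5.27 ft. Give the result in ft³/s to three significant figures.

151 ft³/s

v̄ = (4.541 + 2.988) / 2 = 3.765 ft/s
q = v̄ × d × w = 3.765 × 7.60 × 5.27 = 150.8 ft³/s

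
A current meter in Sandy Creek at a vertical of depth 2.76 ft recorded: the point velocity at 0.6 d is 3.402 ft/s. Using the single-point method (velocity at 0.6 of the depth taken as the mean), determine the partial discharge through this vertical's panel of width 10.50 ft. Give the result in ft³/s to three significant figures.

98.6 ft³/s

v̄ = v₀.₆ = 3.402 ft/s
q = v̄ × d × w = 3.402 × 2.76 × 10.50 = 98.59 ft³/s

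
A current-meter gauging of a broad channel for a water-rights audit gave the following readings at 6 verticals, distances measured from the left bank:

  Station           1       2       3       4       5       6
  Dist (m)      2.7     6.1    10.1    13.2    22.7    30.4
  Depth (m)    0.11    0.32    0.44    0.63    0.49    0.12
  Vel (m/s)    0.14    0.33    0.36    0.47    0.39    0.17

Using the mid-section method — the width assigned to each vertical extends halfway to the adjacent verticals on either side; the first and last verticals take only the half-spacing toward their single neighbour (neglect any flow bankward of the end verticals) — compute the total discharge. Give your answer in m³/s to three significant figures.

4.57 m³/s

w_1 = (6.1 − 2.7)/2 = 1.7 m; q_1 = 0.14 × 0.11 × 1.7 = 0.02618 m³/s
w_2 = (10.1 − 2.7)/2 = 3.7 m; q_2 = 0.33 × 0.32 × 3.7 = 0.3907 m³/s
w_3 = (13.2 − 6.1)/2 = 3.55 m; q_3 = 0.36 × 0.44 × 3.55 = 0.5623 m³/s
w_4 = (22.7 − 10.1)/2 = 6.3 m; q_4 = 0.47 × 0.63 × 6.3 = 1.865 m³/s
w_5 = (30.4 − 13.2)/2 = 8.6 m; q_5 = 0.39 × 0.49 × 8.6 = 1.643 m³/s
w_6 = (30.4 − 22.7)/2 = 3.85 m; q_6 = 0.17 × 0.12 × 3.85 = 0.07854 m³/s
Q = Σ qᵢ = 4.567 m³/s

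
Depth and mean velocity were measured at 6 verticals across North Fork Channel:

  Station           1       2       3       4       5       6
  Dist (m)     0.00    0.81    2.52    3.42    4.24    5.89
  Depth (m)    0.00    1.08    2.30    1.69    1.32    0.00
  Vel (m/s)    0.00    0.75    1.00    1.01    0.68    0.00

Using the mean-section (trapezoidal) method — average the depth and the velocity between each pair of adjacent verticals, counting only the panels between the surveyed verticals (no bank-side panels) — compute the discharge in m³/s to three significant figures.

5.91 m³/s

Panel 1-2: Δb = 0.81 m, d̄ = (0.00+1.08)/2 = 0.54, v̄ = (0.00+0.75)/2 = 0.375 → q = 0.81×0.54×0.375 = 0.1640 m³/s
Panel 2-3: Δb = 1.71 m, d̄ = (1.08+2.30)/2 = 1.69, v̄ = (0.75+1.00)/2 = 0.875 → q = 1.71×1.69×0.875 = 2.529 m³/s
Panel 3-4: Δb = 0.9 m, d̄ = (2.30+1.69)/2 = 1.995, v̄ = (1.00+1.01)/2 = 1.005 → q = 0.9×1.995×1.005 = 1.804 m³/s
Panel 4-5: Δb = 0.82 m, d̄ = (1.69+1.32)/2 = 1.505, v̄ = (1.01+0.68)/2 = 0.845 → q = 0.82×1.505×0.845 = 1.043 m³/s
Panel 5-6: Δb = 1.65 m, d̄ = (1.32+0.00)/2 = 0.66, v̄ = (0.68+0.00)/2 = 0.34 → q = 1.65×0.66×0.34 = 0.3703 m³/s
Q = Σ q = 5.910 m³/s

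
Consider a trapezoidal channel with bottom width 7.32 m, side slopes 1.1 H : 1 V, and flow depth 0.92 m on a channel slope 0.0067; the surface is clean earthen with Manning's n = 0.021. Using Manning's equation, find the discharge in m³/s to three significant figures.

A = (b + z·y)·y = (7.32 + 1.1×0.92)×0.92 = 7.665 m²
P = b + 2y√(1+z²) = 7.32 + 2×0.92×√(1+1.1²) = 10.06 m
R = A/P = 7.665/10.06 = 0.7623 m
Q = (1/n)·A·R^(2/3)·S^(1/2) = (1/0.021) × 7.665 × 0.7623^(2/3) × 0.0067^(1/2) = 24.93 m³/s

24.9 m³/s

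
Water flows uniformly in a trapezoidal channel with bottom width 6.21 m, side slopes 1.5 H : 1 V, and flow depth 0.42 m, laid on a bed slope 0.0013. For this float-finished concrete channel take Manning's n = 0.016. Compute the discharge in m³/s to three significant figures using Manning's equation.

3.35 m³/s

A = (b + z·y)·y = (6.21 + 1.5×0.42)×0.42 = 2.873 m²
P = b + 2y√(1+z²) = 6.21 + 2×0.42×√(1+1.5²) = 7.724 m
R = A/P = 2.873/7.724 = 0.3719 m
Q = (1/n)·A·R^(2/3)·S^(1/2) = (1/0.016) × 2.873 × 0.3719^(2/3) × 0.0013^(1/2) = 3.348 m³/s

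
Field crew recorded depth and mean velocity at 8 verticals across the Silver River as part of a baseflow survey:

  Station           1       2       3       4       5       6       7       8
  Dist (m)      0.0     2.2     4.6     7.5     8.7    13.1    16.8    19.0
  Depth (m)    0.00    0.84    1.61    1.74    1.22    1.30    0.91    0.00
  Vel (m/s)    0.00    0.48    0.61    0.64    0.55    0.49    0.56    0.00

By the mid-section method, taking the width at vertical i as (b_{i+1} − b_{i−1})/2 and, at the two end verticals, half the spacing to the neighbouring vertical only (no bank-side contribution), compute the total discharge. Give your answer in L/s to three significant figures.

w_2 = (4.6 − 0.0)/2 = 2.3 m; q_2 = 0.48 × 0.84 × 2.3 = 0.9274 m³/s
w_3 = (7.5 − 2.2)/2 = 2.65 m; q_3 = 0.61 × 1.61 × 2.65 = 2.603 m³/s
w_4 = (8.7 − 4.6)/2 = 2.05 m; q_4 = 0.64 × 1.74 × 2.05 = 2.283 m³/s
w_5 = (13.1 − 7.5)/2 = 2.8 m; q_5 = 0.55 × 1.22 × 2.8 = 1.879 m³/s
w_6 = (16.8 − 8.7)/2 = 4.05 m; q_6 = 0.49 × 1.30 × 4.05 = 2.580 m³/s
w_7 = (19.0 − 13.1)/2 = 2.95 m; q_7 = 0.56 × 0.91 × 2.95 = 1.503 m³/s
Stations 1, 8 contribute zero (depth or velocity is 0).
Q = Σ qᵢ = 11.77 m³/s
= 11.77 × 1000 = 11770 L/s

11800 L/s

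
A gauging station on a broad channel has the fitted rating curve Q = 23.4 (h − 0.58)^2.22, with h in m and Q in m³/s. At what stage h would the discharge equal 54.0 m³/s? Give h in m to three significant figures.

h − h₀ = (Q/C)^(1/b) = (54.0/23.4)^(1/2.22) = 1.457 m
h = 0.58 + 1.457 = 2.037 m

2.04 m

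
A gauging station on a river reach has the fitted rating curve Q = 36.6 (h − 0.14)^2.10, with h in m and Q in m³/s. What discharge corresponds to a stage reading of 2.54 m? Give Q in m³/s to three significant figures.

Q = 36.6 × (2.54 − 0.14)^2.10 = 36.6 × 2.4^2.10 = 230.1 m³/s

230 m³/s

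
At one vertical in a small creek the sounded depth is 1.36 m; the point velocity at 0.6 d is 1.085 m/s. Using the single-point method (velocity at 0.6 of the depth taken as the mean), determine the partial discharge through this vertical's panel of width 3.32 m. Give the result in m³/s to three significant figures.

v̄ = v₀.₆ = 1.085 m/s
q = v̄ × d × w = 1.085 × 1.36 × 3.32 = 4.899 m³/s

4.90 m³/s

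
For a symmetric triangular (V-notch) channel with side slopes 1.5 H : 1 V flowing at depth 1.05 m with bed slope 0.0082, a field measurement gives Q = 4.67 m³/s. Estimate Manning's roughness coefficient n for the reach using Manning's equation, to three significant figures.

A = z·y² = 1.5×1.05² = 1.654 m²
P = 2y√(1+z²) = 2×1.05×√(1+1.5²) = 3.786 m
R = A/P = 1.654/3.786 = 0.4368 m
n = (1/Q)·A·R^(2/3)·S^(1/2) = (1/4.67) × 1.654 × 0.5757 × 0.09055 = 0.01846

0.0185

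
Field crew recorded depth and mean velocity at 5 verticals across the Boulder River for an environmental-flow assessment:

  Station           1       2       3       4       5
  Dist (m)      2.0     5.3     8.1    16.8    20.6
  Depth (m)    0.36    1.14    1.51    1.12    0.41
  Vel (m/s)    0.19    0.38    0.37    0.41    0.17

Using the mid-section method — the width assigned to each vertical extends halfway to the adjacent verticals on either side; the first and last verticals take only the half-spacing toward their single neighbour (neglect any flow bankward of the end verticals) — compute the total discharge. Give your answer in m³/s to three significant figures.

w_1 = (5.3 − 2.0)/2 = 1.65 m; q_1 = 0.19 × 0.36 × 1.65 = 0.1129 m³/s
w_2 = (8.1 − 2.0)/2 = 3.05 m; q_2 = 0.38 × 1.14 × 3.05 = 1.321 m³/s
w_3 = (16.8 − 5.3)/2 = 5.75 m; q_3 = 0.37 × 1.51 × 5.75 = 3.213 m³/s
w_4 = (20.6 − 8.1)/2 = 6.25 m; q_4 = 0.41 × 1.12 × 6.25 = 2.870 m³/s
w_5 = (20.6 − 16.8)/2 = 1.9 m; q_5 = 0.17 × 0.41 × 1.9 = 0.1324 m³/s
Q = Σ qᵢ = 7.649 m³/s

7.65 m³/s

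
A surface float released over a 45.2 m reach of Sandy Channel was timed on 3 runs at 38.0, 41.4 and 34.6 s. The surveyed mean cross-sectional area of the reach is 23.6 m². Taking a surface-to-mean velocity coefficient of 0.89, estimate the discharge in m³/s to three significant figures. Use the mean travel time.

t̄ = (38.0 + 41.4 + 34.6) / 3 = 38 s
v_surface = L / t̄ = 45.2 / 38 = 1.189 m/s
v_mean = 0.89 × 1.189 = 1.059 m/s
Q = A × v_mean = 23.6 × 1.059 = 24.98 m³/s

25.0 m³/s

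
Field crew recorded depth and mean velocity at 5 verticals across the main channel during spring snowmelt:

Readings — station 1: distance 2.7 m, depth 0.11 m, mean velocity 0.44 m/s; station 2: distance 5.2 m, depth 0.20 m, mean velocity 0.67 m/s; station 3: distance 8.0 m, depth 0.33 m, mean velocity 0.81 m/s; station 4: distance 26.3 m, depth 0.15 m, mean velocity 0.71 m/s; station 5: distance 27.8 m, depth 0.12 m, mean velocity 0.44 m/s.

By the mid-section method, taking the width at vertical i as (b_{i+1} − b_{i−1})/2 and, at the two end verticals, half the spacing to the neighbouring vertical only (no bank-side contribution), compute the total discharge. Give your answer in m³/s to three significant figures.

4.33 m³/s

w_1 = (5.2 − 2.7)/2 = 1.25 m; q_1 = 0.44 × 0.11 × 1.25 = 0.06050 m³/s
w_2 = (8.0 − 2.7)/2 = 2.65 m; q_2 = 0.67 × 0.20 × 2.65 = 0.3551 m³/s
w_3 = (26.3 − 5.2)/2 = 10.55 m; q_3 = 0.81 × 0.33 × 10.55 = 2.820 m³/s
w_4 = (27.8 − 8.0)/2 = 9.9 m; q_4 = 0.71 × 0.15 × 9.9 = 1.054 m³/s
w_5 = (27.8 − 26.3)/2 = 0.75 m; q_5 = 0.44 × 0.12 × 0.75 = 0.03960 m³/s
Q = Σ qᵢ = 4.330 m³/s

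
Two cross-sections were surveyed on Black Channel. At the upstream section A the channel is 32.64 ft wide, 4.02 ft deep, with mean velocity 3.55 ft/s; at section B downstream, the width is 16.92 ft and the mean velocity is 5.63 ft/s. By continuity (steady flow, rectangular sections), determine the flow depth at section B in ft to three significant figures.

Q = A₁V₁ = (32.64×4.02) × 3.55 = 465.8 ft³/s
d₂ = Q/(b₂ V₂) = 465.8/(16.92×5.63) = 4.890 ft

4.89 ft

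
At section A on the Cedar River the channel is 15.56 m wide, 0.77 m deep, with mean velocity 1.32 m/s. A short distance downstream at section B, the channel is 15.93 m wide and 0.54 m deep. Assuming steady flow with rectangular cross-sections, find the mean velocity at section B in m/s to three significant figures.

1.84 m/s

Q = A₁V₁ = (15.56×0.77) × 1.32 = 15.82 m³/s
A₂ = 15.93 × 0.54 = 8.602 m²
V₂ = Q/A₂ = 15.82/8.602 = 1.839 m/s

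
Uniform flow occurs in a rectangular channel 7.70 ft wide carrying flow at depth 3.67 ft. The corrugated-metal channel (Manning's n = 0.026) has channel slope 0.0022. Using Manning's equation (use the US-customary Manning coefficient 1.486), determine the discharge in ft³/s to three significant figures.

A = b·y = 7.70 × 3.67 = 28.26 ft²
P = b + 2y = 7.70 + 2×3.67 = 15.04 ft
R = A/P = 28.26/15.04 = 1.879 ft
Q = (1.486/n)·A·R^(2/3)·S^(1/2) = (1.486/0.026) × 28.26 × 1.879^(2/3) × 0.0022^(1/2) = 115.4 ft³/s

115 ft³/s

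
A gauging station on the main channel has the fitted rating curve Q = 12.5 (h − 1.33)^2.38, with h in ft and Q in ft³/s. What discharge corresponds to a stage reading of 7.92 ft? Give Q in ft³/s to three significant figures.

1110 ft³/s

Q = 12.5 × (7.92 − 1.33)^2.38 = 12.5 × 6.59^2.38 = 1111 ft³/s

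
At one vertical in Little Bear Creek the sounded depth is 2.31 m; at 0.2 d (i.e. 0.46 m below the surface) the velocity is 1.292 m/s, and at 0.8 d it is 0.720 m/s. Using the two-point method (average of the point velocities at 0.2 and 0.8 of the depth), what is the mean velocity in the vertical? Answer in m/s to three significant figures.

1.01 m/s

v̄ = (1.292 + 0.720) / 2 = 1.006 m/s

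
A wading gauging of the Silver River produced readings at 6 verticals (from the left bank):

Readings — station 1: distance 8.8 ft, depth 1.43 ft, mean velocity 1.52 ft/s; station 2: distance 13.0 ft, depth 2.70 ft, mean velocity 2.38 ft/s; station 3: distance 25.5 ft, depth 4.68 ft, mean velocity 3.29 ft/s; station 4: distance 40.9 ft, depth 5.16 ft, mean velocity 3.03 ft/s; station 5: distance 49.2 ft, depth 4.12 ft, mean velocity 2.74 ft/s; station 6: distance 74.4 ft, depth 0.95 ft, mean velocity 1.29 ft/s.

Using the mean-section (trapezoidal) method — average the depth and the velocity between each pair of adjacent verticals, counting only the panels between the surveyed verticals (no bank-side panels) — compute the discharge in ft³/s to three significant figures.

627 ft³/s

Panel 1-2: Δb = 4.2 ft, d̄ = (1.43+2.70)/2 = 2.065, v̄ = (1.52+2.38)/2 = 1.95 → q = 4.2×2.065×1.95 = 16.91 ft³/s
Panel 2-3: Δb = 12.5 ft, d̄ = (2.70+4.68)/2 = 3.69, v̄ = (2.38+3.29)/2 = 2.835 → q = 12.5×3.69×2.835 = 130.8 ft³/s
Panel 3-4: Δb = 15.4 ft, d̄ = (4.68+5.16)/2 = 4.92, v̄ = (3.29+3.03)/2 = 3.16 → q = 15.4×4.92×3.16 = 239.4 ft³/s
Panel 4-5: Δb = 8.3 ft, d̄ = (5.16+4.12)/2 = 4.64, v̄ = (3.03+2.74)/2 = 2.885 → q = 8.3×4.64×2.885 = 111.1 ft³/s
Panel 5-6: Δb = 25.2 ft, d̄ = (4.12+0.95)/2 = 2.535, v̄ = (2.74+1.29)/2 = 2.015 → q = 25.2×2.535×2.015 = 128.7 ft³/s
Q = Σ q = 626.9 ft³/s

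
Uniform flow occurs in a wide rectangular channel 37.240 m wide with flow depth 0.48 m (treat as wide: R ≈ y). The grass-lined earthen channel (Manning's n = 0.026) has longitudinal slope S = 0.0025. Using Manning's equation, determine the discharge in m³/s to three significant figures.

A = b·y = 37.240 × 0.48 = 17.88 m²
Wide channel: R ≈ y = 0.48 m
Q = (1/n)·A·R^(2/3)·S^(1/2) = (1/0.026) × 17.88 × 0.4800^(2/3) × 0.0025^(1/2) = 21.07 m³/s

21.1 m³/s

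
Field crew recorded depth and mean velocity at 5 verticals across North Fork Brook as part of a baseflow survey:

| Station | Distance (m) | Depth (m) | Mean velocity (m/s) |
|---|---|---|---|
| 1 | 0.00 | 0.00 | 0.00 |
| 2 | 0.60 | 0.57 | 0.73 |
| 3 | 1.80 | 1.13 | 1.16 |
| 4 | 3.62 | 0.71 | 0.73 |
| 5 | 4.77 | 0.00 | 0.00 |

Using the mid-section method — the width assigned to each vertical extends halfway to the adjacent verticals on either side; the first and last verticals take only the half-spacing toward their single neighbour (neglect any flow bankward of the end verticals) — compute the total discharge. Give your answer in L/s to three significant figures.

3120 L/s

w_2 = (1.80 − 0.00)/2 = 0.9 m; q_2 = 0.73 × 0.57 × 0.9 = 0.3745 m³/s
w_3 = (3.62 − 0.60)/2 = 1.51 m; q_3 = 1.16 × 1.13 × 1.51 = 1.979 m³/s
w_4 = (4.77 − 1.80)/2 = 1.485 m; q_4 = 0.73 × 0.71 × 1.485 = 0.7697 m³/s
Stations 1, 5 contribute zero (depth or velocity is 0).
Q = Σ qᵢ = 3.123 m³/s
= 3.123 × 1000 = 3123 L/s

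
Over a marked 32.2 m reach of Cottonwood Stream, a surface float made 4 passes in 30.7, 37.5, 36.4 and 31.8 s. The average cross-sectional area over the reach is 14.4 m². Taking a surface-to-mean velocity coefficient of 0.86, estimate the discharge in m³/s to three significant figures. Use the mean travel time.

11.7 m³/s

t̄ = (30.7 + 37.5 + 36.4 + 31.8) / 4 = 34.1 s
v_surface = L / t̄ = 32.2 / 34.1 = 0.9443 m/s
v_mean = 0.86 × 0.9443 = 0.8121 m/s
Q = A × v_mean = 14.4 × 0.8121 = 11.69 m³/s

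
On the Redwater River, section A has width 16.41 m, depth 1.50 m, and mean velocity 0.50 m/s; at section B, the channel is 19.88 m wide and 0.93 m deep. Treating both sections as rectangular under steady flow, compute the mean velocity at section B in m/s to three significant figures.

Q = A₁V₁ = (16.41×1.50) × 0.50 = 12.31 m³/s
A₂ = 19.88 × 0.93 = 18.49 m²
V₂ = Q/A₂ = 12.31/18.49 = 0.6657 m/s

0.666 m/s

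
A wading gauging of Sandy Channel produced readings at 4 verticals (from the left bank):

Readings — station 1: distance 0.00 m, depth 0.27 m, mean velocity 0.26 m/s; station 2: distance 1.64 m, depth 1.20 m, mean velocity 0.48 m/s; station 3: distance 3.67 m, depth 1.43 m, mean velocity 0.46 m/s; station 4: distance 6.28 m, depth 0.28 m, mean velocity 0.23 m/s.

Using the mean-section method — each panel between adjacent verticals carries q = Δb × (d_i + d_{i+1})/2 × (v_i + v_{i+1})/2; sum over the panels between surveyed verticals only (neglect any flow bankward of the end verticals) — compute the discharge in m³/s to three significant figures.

2.47 m³/s

Panel 1-2: Δb = 1.64 m, d̄ = (0.27+1.20)/2 = 0.735, v̄ = (0.26+0.48)/2 = 0.37 → q = 1.64×0.735×0.37 = 0.4460 m³/s
Panel 2-3: Δb = 2.03 m, d̄ = (1.20+1.43)/2 = 1.315, v̄ = (0.48+0.46)/2 = 0.47 → q = 2.03×1.315×0.47 = 1.255 m³/s
Panel 3-4: Δb = 2.61 m, d̄ = (1.43+0.28)/2 = 0.855, v̄ = (0.46+0.23)/2 = 0.345 → q = 2.61×0.855×0.345 = 0.7699 m³/s
Q = Σ q = 2.471 m³/s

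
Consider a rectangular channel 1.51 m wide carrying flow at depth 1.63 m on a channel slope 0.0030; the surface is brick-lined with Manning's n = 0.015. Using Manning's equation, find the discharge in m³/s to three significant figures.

A = b·y = 1.51 × 1.63 = 2.461 m²
P = b + 2y = 1.51 + 2×1.63 = 4.770 m
R = A/P = 2.461/4.770 = 0.5160 m
Q = (1/n)·A·R^(2/3)·S^(1/2) = (1/0.015) × 2.461 × 0.5160^(2/3) × 0.0030^(1/2) = 5.782 m³/s

5.78 m³/s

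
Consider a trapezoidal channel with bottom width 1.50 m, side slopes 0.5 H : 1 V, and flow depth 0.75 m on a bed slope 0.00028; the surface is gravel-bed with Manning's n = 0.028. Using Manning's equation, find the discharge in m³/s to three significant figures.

A = (b + z·y)·y = (1.50 + 0.5×0.75)×0.75 = 1.406 m²
P = b + 2y√(1+z²) = 1.50 + 2×0.75×√(1+0.5²) = 3.177 m
R = A/P = 1.406/3.177 = 0.4426 m
Q = (1/n)·A·R^(2/3)·S^(1/2) = (1/0.028) × 1.406 × 0.4426^(2/3) × 0.00028^(1/2) = 0.4881 m³/s

0.488 m³/s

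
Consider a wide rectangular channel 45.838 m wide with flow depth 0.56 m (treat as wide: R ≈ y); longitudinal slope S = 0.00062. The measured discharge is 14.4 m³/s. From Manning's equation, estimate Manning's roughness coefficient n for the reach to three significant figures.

A = b·y = 45.838 × 0.56 = 25.67 m²
Wide channel: R ≈ y = 0.56 m
n = (1/Q)·A·R^(2/3)·S^(1/2) = (1/14.4) × 25.67 × 0.6794 × 0.02490 = 0.03016

0.0302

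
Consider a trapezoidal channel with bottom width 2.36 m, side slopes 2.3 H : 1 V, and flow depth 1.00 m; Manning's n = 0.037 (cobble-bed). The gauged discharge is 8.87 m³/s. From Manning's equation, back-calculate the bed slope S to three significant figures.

A = (b + z·y)·y = (2.36 + 2.3×1.00)×1.00 = 4.660 m²
P = b + 2y√(1+z²) = 2.36 + 2×1.00×√(1+2.3²) = 7.376 m
R = A/P = 4.660/7.376 = 0.6318 m
S = (Q·n / (1·A·R^(2/3)))² = (8.87×0.037 / (1×4.660×0.7363))² = 0.009149

0.00915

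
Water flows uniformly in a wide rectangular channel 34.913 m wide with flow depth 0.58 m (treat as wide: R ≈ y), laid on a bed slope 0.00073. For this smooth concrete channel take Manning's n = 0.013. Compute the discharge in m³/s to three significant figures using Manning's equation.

29.3 m³/s

A = b·y = 34.913 × 0.58 = 20.25 m²
Wide channel: R ≈ y = 0.58 m
Q = (1/n)·A·R^(2/3)·S^(1/2) = (1/0.013) × 20.25 × 0.5800^(2/3) × 0.00073^(1/2) = 29.27 m³/s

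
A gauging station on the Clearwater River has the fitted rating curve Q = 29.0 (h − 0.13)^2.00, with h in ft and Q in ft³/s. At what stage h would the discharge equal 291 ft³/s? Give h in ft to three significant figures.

h − h₀ = (Q/C)^(1/b) = (291/29.0)^(1/2.00) = 3.168 ft
h = 0.13 + 3.168 = 3.298 ft

3.30 ft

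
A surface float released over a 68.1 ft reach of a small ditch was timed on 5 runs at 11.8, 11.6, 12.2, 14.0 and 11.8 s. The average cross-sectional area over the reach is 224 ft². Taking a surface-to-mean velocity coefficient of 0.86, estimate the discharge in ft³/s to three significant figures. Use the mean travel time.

1070 ft³/s

t̄ = (11.8 + 11.6 + 12.2 + 14.0 + 11.8) / 5 = 12.28 s
v_surface = L / t̄ = 68.1 / 12.28 = 5.546 ft/s
v_mean = 0.86 × 5.546 = 4.769 ft/s
Q = A × v_mean = 224 × 4.769 = 1068 ft³/s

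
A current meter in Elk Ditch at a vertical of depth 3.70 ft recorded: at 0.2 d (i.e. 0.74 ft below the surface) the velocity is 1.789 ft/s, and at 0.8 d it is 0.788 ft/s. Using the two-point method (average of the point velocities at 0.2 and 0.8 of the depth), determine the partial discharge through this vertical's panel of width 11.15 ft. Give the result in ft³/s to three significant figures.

v̄ = (1.789 + 0.788) / 2 = 1.289 ft/s
q = v̄ × d × w = 1.289 × 3.70 × 11.15 = 53.16 ft³/s

53.2 ft³/s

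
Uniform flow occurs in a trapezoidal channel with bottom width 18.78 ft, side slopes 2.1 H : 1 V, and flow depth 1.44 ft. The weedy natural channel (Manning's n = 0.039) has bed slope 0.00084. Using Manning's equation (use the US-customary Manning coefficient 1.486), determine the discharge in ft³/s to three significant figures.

A = (b + z·y)·y = (18.78 + 2.1×1.44)×1.44 = 31.40 ft²
P = b + 2y√(1+z²) = 18.78 + 2×1.44×√(1+2.1²) = 25.48 ft
R = A/P = 31.40/25.48 = 1.232 ft
Q = (1.486/n)·A·R^(2/3)·S^(1/2) = (1.486/0.039) × 31.40 × 1.232^(2/3) × 0.00084^(1/2) = 39.85 ft³/s

39.9 ft³/s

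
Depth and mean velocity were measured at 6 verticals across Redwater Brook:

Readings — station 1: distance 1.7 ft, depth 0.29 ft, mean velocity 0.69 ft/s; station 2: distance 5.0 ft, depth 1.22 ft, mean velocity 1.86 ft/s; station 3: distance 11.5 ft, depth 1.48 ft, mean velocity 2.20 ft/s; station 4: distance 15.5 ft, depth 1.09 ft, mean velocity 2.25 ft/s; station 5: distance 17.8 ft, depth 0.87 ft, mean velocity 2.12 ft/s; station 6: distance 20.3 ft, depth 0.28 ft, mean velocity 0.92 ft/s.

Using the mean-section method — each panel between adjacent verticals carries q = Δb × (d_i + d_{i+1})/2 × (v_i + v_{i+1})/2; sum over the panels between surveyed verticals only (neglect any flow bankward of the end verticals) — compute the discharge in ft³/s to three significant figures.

39.5 ft³/s

Panel 1-2: Δb = 3.3 ft, d̄ = (0.29+1.22)/2 = 0.755, v̄ = (0.69+1.86)/2 = 1.275 → q = 3.3×0.755×1.275 = 3.177 ft³/s
Panel 2-3: Δb = 6.5 ft, d̄ = (1.22+1.48)/2 = 1.35, v̄ = (1.86+2.20)/2 = 2.03 → q = 6.5×1.35×2.03 = 17.81 ft³/s
Panel 3-4: Δb = 4 ft, d̄ = (1.48+1.09)/2 = 1.285, v̄ = (2.20+2.25)/2 = 2.225 → q = 4×1.285×2.225 = 11.44 ft³/s
Panel 4-5: Δb = 2.3 ft, d̄ = (1.09+0.87)/2 = 0.98, v̄ = (2.25+2.12)/2 = 2.185 → q = 2.3×0.98×2.185 = 4.925 ft³/s
Panel 5-6: Δb = 2.5 ft, d̄ = (0.87+0.28)/2 = 0.575, v̄ = (2.12+0.92)/2 = 1.52 → q = 2.5×0.575×1.52 = 2.185 ft³/s
Q = Σ q = 39.54 ft³/s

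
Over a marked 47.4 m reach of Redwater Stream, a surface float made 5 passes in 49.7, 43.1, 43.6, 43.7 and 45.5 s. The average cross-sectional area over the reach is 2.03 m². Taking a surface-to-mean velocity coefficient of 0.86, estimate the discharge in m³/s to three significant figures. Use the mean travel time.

1.83 m³/s

t̄ = (49.7 + 43.1 + 43.6 + 43.7 + 45.5) / 5 = 45.12 s
v_surface = L / t̄ = 47.4 / 45.12 = 1.051 m/s
v_mean = 0.86 × 1.051 = 0.9035 m/s
Q = A × v_mean = 2.03 × 0.9035 = 1.834 m³/s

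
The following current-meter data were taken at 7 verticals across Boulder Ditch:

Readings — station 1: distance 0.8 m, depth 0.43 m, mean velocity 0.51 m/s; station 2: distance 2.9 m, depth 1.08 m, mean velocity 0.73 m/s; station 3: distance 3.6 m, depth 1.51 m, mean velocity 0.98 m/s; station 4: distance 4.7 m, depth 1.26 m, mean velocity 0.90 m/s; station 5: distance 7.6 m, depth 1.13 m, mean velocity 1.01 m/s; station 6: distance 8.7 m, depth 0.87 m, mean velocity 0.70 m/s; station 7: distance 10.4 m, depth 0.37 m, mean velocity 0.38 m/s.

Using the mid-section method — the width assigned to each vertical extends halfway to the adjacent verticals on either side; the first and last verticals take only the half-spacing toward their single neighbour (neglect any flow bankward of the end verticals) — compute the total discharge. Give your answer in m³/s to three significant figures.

w_1 = (2.9 − 0.8)/2 = 1.05 m; q_1 = 0.51 × 0.43 × 1.05 = 0.2303 m³/s
w_2 = (3.6 − 0.8)/2 = 1.4 m; q_2 = 0.73 × 1.08 × 1.4 = 1.104 m³/s
w_3 = (4.7 − 2.9)/2 = 0.9 m; q_3 = 0.98 × 1.51 × 0.9 = 1.332 m³/s
w_4 = (7.6 − 3.6)/2 = 2 m; q_4 = 0.90 × 1.26 × 2 = 2.268 m³/s
w_5 = (8.7 − 4.7)/2 = 2 m; q_5 = 1.01 × 1.13 × 2 = 2.283 m³/s
w_6 = (10.4 − 7.6)/2 = 1.4 m; q_6 = 0.70 × 0.87 × 1.4 = 0.8526 m³/s
w_7 = (10.4 − 8.7)/2 = 0.85 m; q_7 = 0.38 × 0.37 × 0.85 = 0.1195 m³/s
Q = Σ qᵢ = 8.189 m³/s

8.19 m³/s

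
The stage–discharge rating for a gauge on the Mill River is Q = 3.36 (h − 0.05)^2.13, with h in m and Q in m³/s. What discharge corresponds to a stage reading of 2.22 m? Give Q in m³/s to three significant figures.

17.5 m³/s

Q = 3.36 × (2.22 − 0.05)^2.13 = 3.36 × 2.17^2.13 = 17.50 m³/s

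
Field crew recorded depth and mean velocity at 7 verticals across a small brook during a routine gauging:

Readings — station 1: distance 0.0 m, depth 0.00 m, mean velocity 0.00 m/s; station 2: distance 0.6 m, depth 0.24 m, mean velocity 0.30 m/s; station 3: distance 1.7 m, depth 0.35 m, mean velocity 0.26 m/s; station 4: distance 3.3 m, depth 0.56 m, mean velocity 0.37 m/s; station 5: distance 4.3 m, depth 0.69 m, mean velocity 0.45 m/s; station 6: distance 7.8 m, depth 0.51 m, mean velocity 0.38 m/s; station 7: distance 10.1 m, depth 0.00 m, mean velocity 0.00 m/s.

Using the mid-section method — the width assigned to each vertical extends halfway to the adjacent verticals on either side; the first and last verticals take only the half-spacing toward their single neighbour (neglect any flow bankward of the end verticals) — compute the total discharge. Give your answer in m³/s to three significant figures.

w_2 = (1.7 − 0.0)/2 = 0.85 m; q_2 = 0.30 × 0.24 × 0.85 = 0.06120 m³/s
w_3 = (3.3 − 0.6)/2 = 1.35 m; q_3 = 0.26 × 0.35 × 1.35 = 0.1229 m³/s
w_4 = (4.3 − 1.7)/2 = 1.3 m; q_4 = 0.37 × 0.56 × 1.3 = 0.2694 m³/s
w_5 = (7.8 − 3.3)/2 = 2.25 m; q_5 = 0.45 × 0.69 × 2.25 = 0.6986 m³/s
w_6 = (10.1 − 4.3)/2 = 2.9 m; q_6 = 0.38 × 0.51 × 2.9 = 0.5620 m³/s
Stations 1, 7 contribute zero (depth or velocity is 0).
Q = Σ qᵢ = 1.714 m³/s

1.71 m³/s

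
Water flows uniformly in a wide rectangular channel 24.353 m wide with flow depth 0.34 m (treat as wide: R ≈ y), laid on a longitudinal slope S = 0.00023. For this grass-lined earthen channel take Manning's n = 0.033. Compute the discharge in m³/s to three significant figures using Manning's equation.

1.85 m³/s

A = b·y = 24.353 × 0.34 = 8.280 m²
Wide channel: R ≈ y = 0.34 m
Q = (1/n)·A·R^(2/3)·S^(1/2) = (1/0.033) × 8.280 × 0.3400^(2/3) × 0.00023^(1/2) = 1.854 m³/s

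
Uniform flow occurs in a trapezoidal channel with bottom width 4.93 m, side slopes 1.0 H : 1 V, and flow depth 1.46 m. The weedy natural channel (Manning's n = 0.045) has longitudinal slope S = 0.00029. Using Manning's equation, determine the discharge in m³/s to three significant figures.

A = (b + z·y)·y = (4.93 + 1.0×1.46)×1.46 = 9.329 m²
P = b + 2y√(1+z²) = 4.93 + 2×1.46×√(1+1.0²) = 9.060 m
R = A/P = 9.329/9.060 = 1.030 m
Q = (1/n)·A·R^(2/3)·S^(1/2) = (1/0.045) × 9.329 × 1.030^(2/3) × 0.00029^(1/2) = 3.600 m³/s

3.60 m³/s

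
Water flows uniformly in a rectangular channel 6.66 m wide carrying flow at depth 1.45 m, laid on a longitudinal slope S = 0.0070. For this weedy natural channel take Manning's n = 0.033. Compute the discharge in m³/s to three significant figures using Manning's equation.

A = b·y = 6.66 × 1.45 = 9.657 m²
P = b + 2y = 6.66 + 2×1.45 = 9.560 m
R = A/P = 9.657/9.560 = 1.010 m
Q = (1/n)·A·R^(2/3)·S^(1/2) = (1/0.033) × 9.657 × 1.010^(2/3) × 0.0070^(1/2) = 24.65 m³/s

24.6 m³/s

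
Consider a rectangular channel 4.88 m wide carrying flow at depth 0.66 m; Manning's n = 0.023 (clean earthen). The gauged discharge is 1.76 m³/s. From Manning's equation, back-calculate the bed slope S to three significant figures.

0.000378

A = b·y = 4.88 × 0.66 = 3.221 m²
P = b + 2y = 4.88 + 2×0.66 = 6.200 m
R = A/P = 3.221/6.200 = 0.5195 m
S = (Q·n / (1·A·R^(2/3)))² = (1.76×0.023 / (1×3.221×0.6462))² = 0.0003783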